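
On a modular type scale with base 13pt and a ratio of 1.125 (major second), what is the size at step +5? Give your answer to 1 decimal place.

23.4pt

Every step multiplies by the scale ratio.
13.0 × 1.125⁵ = 13.0 × 1.80203 ≈ 23.43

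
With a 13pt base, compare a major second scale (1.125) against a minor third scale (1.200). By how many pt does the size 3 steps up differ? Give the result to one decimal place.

Major second: 13.0 × 1.125³ = 18.510pt
Minor third: 13.0 × 1.200³ = 22.464pt
Difference: 22.464 − 18.510 = 3.954pt

4.0pt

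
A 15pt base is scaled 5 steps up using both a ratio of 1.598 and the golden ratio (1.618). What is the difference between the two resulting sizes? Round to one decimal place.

At 1.598: 15.0 × 1.598⁵ = 156.306pt
Golden ratio: 15.0 × 1.618⁵ = 166.335pt
Difference: 166.335 − 156.306 = 10.029pt

10.0pt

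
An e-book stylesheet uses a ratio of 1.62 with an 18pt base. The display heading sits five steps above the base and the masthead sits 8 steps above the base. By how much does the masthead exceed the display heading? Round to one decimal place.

Step 5: 18.0 × 1.62⁵ = 200.839pt
Step 8: 18.0 × 1.62⁸ = 853.872pt
Difference: 853.872 − 200.839 = 653.033pt

653.0pt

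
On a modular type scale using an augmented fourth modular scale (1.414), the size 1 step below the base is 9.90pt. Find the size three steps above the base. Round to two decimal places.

Moving from step -1 to step +3 is 4 steps up, so multiply by r⁴.
9.90 × 1.414⁴ = 9.90 × 3.99758 ≈ 39.576

39.58pt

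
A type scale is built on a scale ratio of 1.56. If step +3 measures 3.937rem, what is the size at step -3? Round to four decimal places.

0.2732rem

3.937 ÷ 1.56⁶ = 3.937 ÷ 14.41277 ≈ 0.2732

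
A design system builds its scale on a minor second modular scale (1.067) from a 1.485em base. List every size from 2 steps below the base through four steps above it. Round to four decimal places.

1.3044em, 1.3918em, 1.4850em, 1.5845em, 1.6907em, 1.8039em, 1.9248em

Step -2: 1.485 ÷ 1.067² = 1.3044
Step -1: 1.485 ÷ 1.067 = 1.3918
Step 0: 1.485em
Step 1: 1.485 × 1.067 = 1.5845
Step 2: 1.485 × 1.067² = 1.6907
Step 3: 1.485 × 1.067³ = 1.8039
Step 4: 1.485 × 1.067⁴ = 1.9248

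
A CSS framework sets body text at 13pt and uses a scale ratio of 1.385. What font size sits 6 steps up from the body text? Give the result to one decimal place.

A modular type scale is a geometric sequence: sizeₙ = base × rⁿ.
13.0 × 1.385⁶ = 13.0 × 7.05828 ≈ 91.76

91.8pt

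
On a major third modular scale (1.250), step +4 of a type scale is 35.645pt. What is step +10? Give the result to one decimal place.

136.0pt

35.645 × 1.250⁶ = 35.645 × 3.81470 ≈ 135.975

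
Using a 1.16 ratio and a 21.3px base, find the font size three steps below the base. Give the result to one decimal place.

Each step on a modular scale multiplies by the ratio, so the size n steps from the base is base × ratioⁿ.
21.3 ÷ 1.16³ = 21.3 ÷ 1.56090 ≈ 13.65

13.6px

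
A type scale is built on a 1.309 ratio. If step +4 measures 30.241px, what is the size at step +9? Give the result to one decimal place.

30.241 × 1.309⁵ = 30.241 × 3.84325 ≈ 116.224

116.2px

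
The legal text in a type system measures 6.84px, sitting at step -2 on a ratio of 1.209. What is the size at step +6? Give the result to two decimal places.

31.22px

6.84 × 1.209⁸ = 6.84 × 4.56468 ≈ 31.222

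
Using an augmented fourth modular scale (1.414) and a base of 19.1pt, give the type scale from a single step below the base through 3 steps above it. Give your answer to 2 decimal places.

Step -1: 19.1 ÷ 1.414 = 13.51
Step 0: 19.1pt
Step 1: 19.1 × 1.414 = 27.01
Step 2: 19.1 × 1.414² = 38.19
Step 3: 19.1 × 1.414³ = 54.00

13.51pt, 19.10pt, 27.01pt, 38.19pt, 54.00pt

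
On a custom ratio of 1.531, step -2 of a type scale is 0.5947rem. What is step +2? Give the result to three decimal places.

3.267rem

Moving from step -2 to step +2 is 4 steps up, so multiply by r⁴.
0.5947 × 1.531⁴ = 0.5947 × 5.49415 ≈ 3.267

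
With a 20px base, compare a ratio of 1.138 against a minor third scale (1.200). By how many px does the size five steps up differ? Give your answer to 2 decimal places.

At 1.138: 20.0 × 1.138⁵ = 38.1717px
Minor third: 20.0 × 1.200⁵ = 49.7664px
Difference: 49.7664 − 38.1717 = 11.5947px

11.59px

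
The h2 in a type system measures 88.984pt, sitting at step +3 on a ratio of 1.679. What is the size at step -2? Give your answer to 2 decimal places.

Moving from step +3 to step -2 is 5 steps down, so divide by r⁵.
88.984 ÷ 1.679⁵ = 88.984 ÷ 13.34300 ≈ 6.669

6.67pt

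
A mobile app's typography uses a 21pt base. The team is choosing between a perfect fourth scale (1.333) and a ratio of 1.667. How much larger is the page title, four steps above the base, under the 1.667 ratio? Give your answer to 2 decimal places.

Perfect fourth: 21.0 × 1.333⁴ = 66.3040pt
At 1.667: 21.0 × 1.667⁴ = 162.1667pt
Difference: 162.1667 − 66.3040 = 95.8627pt

95.86pt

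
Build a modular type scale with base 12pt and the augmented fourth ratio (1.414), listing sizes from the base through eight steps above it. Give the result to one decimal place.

12.0pt, 17.0pt, 24.0pt, 33.9pt, 48.0pt, 67.8pt, 95.9pt, 135.6pt, 191.8pt

Step 0: 12pt
Step 1: 12.0 × 1.414 = 17.0
Step 2: 12.0 × 1.414² = 24.0
Step 3: 12.0 × 1.414³ = 33.9
Step 4: 12.0 × 1.414⁴ = 48.0
Step 5: 12.0 × 1.414⁵ = 67.8
Step 6: 12.0 × 1.414⁶ = 95.9
Step 7: 12.0 × 1.414⁷ = 135.6
Step 8: 12.0 × 1.414⁸ = 191.8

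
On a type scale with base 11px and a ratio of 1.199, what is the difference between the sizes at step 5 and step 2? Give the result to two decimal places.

Step 2: 11.0 × 1.199² = 15.8136px
Step 5: 11.0 × 1.199⁵ = 27.2577px
Difference: 27.2577 − 15.8136 = 11.4441px

11.44px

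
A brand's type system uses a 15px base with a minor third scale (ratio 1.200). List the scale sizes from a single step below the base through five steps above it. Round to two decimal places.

12.50px, 15.00px, 18.00px, 21.60px, 25.92px, 31.10px, 37.32px

Step -1: 15.0 ÷ 1.200 = 12.50
Step 0: 15px
Step 1: 15.0 × 1.200 = 18.00
Step 2: 15.0 × 1.200² = 21.60
Step 3: 15.0 × 1.200³ = 25.92
Step 4: 15.0 × 1.200⁴ = 31.10
Step 5: 15.0 × 1.200⁵ = 37.32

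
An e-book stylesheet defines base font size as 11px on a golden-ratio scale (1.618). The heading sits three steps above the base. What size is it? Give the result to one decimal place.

11.0 × 1.618³ = 11.0 × 4.23580 ≈ 46.59

46.6px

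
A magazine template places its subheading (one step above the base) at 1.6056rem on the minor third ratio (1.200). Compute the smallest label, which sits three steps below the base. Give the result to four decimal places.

Moving from step +1 to step -3 is 4 steps down, so divide by r⁴.
1.6056 ÷ 1.200⁴ = 1.6056 ÷ 2.07360 ≈ 0.7743

0.7743rem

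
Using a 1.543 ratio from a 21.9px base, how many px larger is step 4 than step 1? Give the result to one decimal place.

90.3px

Step 1: 21.9 × 1.543 = 33.792px
Step 4: 21.9 × 1.543⁴ = 124.139px
Difference: 124.139 − 33.792 = 90.347px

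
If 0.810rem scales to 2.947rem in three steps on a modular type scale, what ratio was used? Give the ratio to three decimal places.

1.538

r³ = 2.947 / 0.810, so r = (2.947/0.810)^(1/3).
r = 3.6383^(1/3) ≈ 1.5380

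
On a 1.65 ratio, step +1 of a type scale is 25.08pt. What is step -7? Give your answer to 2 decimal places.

0.46pt

25.08 ÷ 1.65⁸ = 25.08 ÷ 54.93784 ≈ 0.457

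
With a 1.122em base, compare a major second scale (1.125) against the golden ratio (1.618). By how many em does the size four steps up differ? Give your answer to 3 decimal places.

Major second: 1.122 × 1.125⁴ = 1.79723em
Golden ratio: 1.122 × 1.618⁴ = 7.68966em
Difference: 7.68966 − 1.79723 = 5.89243em

5.892em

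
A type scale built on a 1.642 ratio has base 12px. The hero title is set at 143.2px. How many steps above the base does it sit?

1.642ⁿ = 143.2 / 12 = 11.9333
n = ln(11.9333) / ln(1.642) = 2.4793 / 0.4959 ≈ 5.00

5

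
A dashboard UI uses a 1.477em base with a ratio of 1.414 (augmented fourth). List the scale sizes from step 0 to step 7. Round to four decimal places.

1.4770em, 2.0885em, 2.9531em, 4.1757em, 5.9044em, 8.3489em, 11.8053em, 16.6927em

Step 0: 1.477em
Step 1: 1.477 × 1.414 = 2.0885
Step 2: 1.477 × 1.414² = 2.9531
Step 3: 1.477 × 1.414³ = 4.1757
Step 4: 1.477 × 1.414⁴ = 5.9044
Step 5: 1.477 × 1.414⁵ = 8.3489
Step 6: 1.477 × 1.414⁶ = 11.8053
Step 7: 1.477 × 1.414⁷ = 16.6927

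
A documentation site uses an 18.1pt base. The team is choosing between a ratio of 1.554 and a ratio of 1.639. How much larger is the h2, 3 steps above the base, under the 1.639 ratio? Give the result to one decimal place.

11.8pt

At 1.554: 18.1 × 1.554³ = 67.925pt
At 1.639: 18.1 × 1.639³ = 79.692pt
Difference: 79.692 − 67.925 = 11.767pt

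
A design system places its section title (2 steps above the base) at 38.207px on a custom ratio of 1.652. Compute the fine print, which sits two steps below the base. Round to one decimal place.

5.1px

Moving from step +2 to step -2 is 4 steps down, so divide by r⁴.
38.207 ÷ 1.652⁴ = 38.207 ÷ 7.44801 ≈ 5.130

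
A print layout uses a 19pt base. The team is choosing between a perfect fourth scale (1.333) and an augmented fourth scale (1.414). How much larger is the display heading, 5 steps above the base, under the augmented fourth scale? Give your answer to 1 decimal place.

Perfect fourth: 19.0 × 1.333⁵ = 79.966pt
Augmented fourth: 19.0 × 1.414⁵ = 107.399pt
Difference: 107.399 − 79.966 = 27.433pt

27.4pt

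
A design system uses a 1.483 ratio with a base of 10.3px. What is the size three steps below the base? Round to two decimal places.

Every step multiplies by the scale ratio.
10.3 ÷ 1.483³ = 10.3 ÷ 3.26155 ≈ 3.16

3.16px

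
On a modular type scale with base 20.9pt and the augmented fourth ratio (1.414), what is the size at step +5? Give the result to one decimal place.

118.1pt

20.9 × 1.414⁵ = 20.9 × 5.65258 ≈ 118.14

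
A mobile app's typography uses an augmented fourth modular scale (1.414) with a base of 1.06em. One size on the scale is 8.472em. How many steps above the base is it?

1.414ⁿ = 8.472 / 1.06 = 7.9925
n = ln(7.9925) / ln(1.414) = 2.0785 / 0.3464 ≈ 6.00

6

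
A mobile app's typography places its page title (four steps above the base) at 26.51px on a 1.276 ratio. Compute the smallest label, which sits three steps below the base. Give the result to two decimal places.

4.81px

The gap is -3 − (4) = -7 steps, so the factor is 1.276^-7.
26.51 ÷ 1.276⁷ = 26.51 ÷ 5.50750 ≈ 4.813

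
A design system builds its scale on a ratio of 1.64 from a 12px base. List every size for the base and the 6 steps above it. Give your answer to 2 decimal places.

Step 0: 12px
Step 1: 12.0 × 1.64 = 19.68
Step 2: 12.0 × 1.64² = 32.28
Step 3: 12.0 × 1.64³ = 52.93
Step 4: 12.0 × 1.64⁴ = 86.81
Step 5: 12.0 × 1.64⁵ = 142.36
Step 6: 12.0 × 1.64⁶ = 233.48

12.00px, 19.68px, 32.28px, 52.93px, 86.81px, 142.36px, 233.48px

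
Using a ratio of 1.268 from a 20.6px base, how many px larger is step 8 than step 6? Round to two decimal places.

52.04px

Step 6: 20.6 × 1.268⁶ = 85.6215px
Step 8: 20.6 × 1.268⁸ = 137.6643px
Difference: 137.6643 − 85.6215 = 52.0428px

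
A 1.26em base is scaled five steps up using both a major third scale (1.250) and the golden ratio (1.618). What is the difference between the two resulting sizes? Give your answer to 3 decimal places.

Major third: 1.26 × 1.250⁵ = 3.84521em
Golden ratio: 1.26 × 1.618⁵ = 13.97215em
Difference: 13.97215 − 3.84521 = 10.12694em

10.127em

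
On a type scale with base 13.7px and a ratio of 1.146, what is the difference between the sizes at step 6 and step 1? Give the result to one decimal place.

Step 1: 13.7 × 1.146 = 15.700px
Step 6: 13.7 × 1.146⁶ = 31.033px
Difference: 31.033 − 15.700 = 15.333px

15.3px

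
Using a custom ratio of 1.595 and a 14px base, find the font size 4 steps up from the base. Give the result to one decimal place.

14.0 × 1.595⁴ = 14.0 × 6.47206 ≈ 90.61

90.6px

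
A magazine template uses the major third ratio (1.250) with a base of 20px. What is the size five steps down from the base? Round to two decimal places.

20.0 ÷ 1.250⁵ = 20.0 ÷ 3.05176 ≈ 6.55

6.55px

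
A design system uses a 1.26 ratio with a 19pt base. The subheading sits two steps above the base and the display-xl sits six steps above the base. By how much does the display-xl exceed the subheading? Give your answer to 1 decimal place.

45.9pt

Step 2: 19.0 × 1.26² = 30.164pt
Step 6: 19.0 × 1.26⁶ = 76.029pt
Difference: 76.029 − 30.164 = 45.865pt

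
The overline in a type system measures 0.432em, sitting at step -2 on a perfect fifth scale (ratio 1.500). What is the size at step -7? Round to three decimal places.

0.057em

0.432 ÷ 1.500⁵ = 0.432 ÷ 7.59375 ≈ 0.057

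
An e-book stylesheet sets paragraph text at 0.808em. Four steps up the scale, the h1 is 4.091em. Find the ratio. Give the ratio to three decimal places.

1.500

r⁴ = 4.091 / 0.808, so r = (4.091/0.808)^(1/4).
r = 5.0631^(1/4) ≈ 1.5000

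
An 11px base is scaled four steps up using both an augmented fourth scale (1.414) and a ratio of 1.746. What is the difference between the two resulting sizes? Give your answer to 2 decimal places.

58.25px

Augmented fourth: 11.0 × 1.414⁴ = 43.9734px
At 1.746: 11.0 × 1.746⁴ = 102.2279px
Difference: 102.2279 − 43.9734 = 58.2545px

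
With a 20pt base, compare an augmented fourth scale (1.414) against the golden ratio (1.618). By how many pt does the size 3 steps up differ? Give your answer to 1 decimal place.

Augmented fourth: 20.0 × 1.414³ = 56.543pt
Golden ratio: 20.0 × 1.618³ = 84.716pt
Difference: 84.716 − 56.543 = 28.173pt

28.2pt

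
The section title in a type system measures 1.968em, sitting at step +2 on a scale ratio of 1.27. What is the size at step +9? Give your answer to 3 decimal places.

10.487em

Moving from step +2 to step +9 is 7 steps up, so multiply by r⁷.
1.968 × 1.27⁷ = 1.968 × 5.32876 ≈ 10.487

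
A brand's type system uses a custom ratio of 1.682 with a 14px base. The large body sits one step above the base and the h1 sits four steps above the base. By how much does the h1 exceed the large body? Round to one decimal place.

88.5px

Step 1: 14.0 × 1.682 = 23.548px
Step 4: 14.0 × 1.682⁴ = 112.055px
Difference: 112.055 − 23.548 = 88.507px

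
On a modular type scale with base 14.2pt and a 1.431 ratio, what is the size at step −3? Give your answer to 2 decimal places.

14.2 ÷ 1.431³ = 14.2 ÷ 2.93035 ≈ 4.85

4.85pt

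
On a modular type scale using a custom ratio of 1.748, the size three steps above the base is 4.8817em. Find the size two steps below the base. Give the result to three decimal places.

0.299em

4.8817 ÷ 1.748⁵ = 4.8817 ÷ 16.31951 ≈ 0.299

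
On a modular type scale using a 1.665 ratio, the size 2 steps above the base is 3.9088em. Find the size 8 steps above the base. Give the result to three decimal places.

The gap is 8 − (2) = 6 steps, so the factor is 1.665^6.
3.9088 × 1.665⁶ = 3.9088 × 21.30519 ≈ 83.278

83.278em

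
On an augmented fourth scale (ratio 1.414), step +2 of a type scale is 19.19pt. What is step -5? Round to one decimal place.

1.7pt

The gap is -5 − (2) = -7 steps, so the factor is 1.414^-7.
19.19 ÷ 1.414⁷ = 19.19 ÷ 11.30175 ≈ 1.698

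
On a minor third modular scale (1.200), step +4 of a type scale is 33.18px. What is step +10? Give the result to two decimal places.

The gap is 10 − (4) = 6 steps, so the factor is 1.200^6.
33.18 × 1.200⁶ = 33.18 × 2.98598 ≈ 99.075

99.07px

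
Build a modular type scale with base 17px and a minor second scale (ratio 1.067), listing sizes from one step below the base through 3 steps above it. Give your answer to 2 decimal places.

Step -1: 17.0 ÷ 1.067 = 15.93
Step 0: 17px
Step 1: 17.0 × 1.067 = 18.14
Step 2: 17.0 × 1.067² = 19.35
Step 3: 17.0 × 1.067³ = 20.65

15.93px, 17.00px, 18.14px, 19.35px, 20.65px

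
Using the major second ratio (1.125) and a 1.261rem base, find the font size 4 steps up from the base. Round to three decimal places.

2.020rem

A modular type scale is a geometric sequence: sizeₙ = base × rⁿ.
1.261 × 1.125⁴ = 1.261 × 1.60181 ≈ 2.020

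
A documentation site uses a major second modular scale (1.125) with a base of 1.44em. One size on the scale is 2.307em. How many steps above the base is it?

4

1.125ⁿ = 2.307 / 1.44 = 1.6021
n = ln(1.6021) / ln(1.125) = 0.4713 / 0.1178 ≈ 4.00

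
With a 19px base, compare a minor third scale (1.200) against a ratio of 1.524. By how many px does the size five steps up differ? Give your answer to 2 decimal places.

Minor third: 19.0 × 1.200⁵ = 47.2781px
At 1.524: 19.0 × 1.524⁵ = 156.1991px
Difference: 156.1991 − 47.2781 = 108.9210px

108.92px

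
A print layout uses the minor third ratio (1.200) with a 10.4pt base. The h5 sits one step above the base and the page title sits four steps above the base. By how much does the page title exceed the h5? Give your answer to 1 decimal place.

9.1pt

Step 1: 10.4 × 1.200 = 12.480pt
Step 4: 10.4 × 1.200⁴ = 21.565pt
Difference: 21.565 − 12.480 = 9.085pt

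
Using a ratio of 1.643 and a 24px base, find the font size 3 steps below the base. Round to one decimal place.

24.0 ÷ 1.643³ = 24.0 ÷ 4.43519 ≈ 5.41

5.4px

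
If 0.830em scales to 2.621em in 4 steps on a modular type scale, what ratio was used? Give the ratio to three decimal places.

1.333

r⁴ = 2.621 / 0.830, so r = (2.621/0.830)^(1/4).
r = 3.1578^(1/4) ≈ 1.3331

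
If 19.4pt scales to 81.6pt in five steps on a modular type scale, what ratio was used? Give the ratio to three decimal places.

1.333

r⁵ = 81.6 / 19.4, so r = (81.6/19.4)^(1/5).
r = 4.2062^(1/5) ≈ 1.3328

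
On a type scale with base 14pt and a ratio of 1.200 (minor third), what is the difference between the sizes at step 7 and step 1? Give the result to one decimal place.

33.4pt

Step 1: 14.0 × 1.200 = 16.800pt
Step 7: 14.0 × 1.200⁷ = 50.165pt
Difference: 50.165 − 16.800 = 33.365pt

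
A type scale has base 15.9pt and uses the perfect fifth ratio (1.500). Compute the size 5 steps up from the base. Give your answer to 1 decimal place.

120.7pt

A modular type scale is a geometric sequence: sizeₙ = base × rⁿ.
15.9 × 1.500⁵ = 15.9 × 7.59375 ≈ 120.74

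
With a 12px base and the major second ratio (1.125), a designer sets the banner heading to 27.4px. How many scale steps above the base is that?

7

1.125ⁿ = 27.4 / 12 = 2.2833
n = ln(2.2833) / ln(1.125) = 0.8256 / 0.1178 ≈ 7.01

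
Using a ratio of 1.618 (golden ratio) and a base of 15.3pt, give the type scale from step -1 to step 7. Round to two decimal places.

9.46pt, 15.30pt, 24.76pt, 40.05pt, 64.81pt, 104.86pt, 169.66pt, 274.51pt, 444.16pt

Step -1: 15.3 ÷ 1.618 = 9.46
Step 0: 15.3pt
Step 1: 15.3 × 1.618 = 24.76
Step 2: 15.3 × 1.618² = 40.05
Step 3: 15.3 × 1.618³ = 64.81
Step 4: 15.3 × 1.618⁴ = 104.86
Step 5: 15.3 × 1.618⁵ = 169.66
Step 6: 15.3 × 1.618⁶ = 274.51
Step 7: 15.3 × 1.618⁷ = 444.16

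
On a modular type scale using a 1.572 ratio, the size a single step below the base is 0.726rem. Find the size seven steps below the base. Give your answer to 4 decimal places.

0.726 ÷ 1.572⁶ = 0.726 ÷ 15.09090 ≈ 0.0481

0.0481rem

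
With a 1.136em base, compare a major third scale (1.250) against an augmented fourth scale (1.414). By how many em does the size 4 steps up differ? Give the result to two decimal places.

1.77em

Major third: 1.136 × 1.250⁴ = 2.7734em
Augmented fourth: 1.136 × 1.414⁴ = 4.5413em
Difference: 4.5413 − 2.7734 = 1.7679em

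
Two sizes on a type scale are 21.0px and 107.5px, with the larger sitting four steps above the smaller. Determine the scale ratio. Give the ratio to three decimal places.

The ratio satisfies 21.0 × r⁴ = 107.5, so r = (107.5 / 21.0)^(1/4).
r = 5.1190^(1/4) ≈ 1.5042

1.504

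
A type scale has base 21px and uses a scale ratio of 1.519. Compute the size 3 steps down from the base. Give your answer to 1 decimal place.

21.0 ÷ 1.519³ = 21.0 ÷ 3.50488 ≈ 5.99

6.0px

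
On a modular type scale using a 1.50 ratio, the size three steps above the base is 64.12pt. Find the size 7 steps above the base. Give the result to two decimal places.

64.12 × 1.50⁴ = 64.12 × 5.06250 ≈ 324.608

324.61pt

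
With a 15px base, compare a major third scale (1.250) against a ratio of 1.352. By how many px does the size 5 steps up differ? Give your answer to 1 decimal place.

Major third: 15.0 × 1.250⁵ = 45.776px
At 1.352: 15.0 × 1.352⁵ = 67.760px
Difference: 67.760 − 45.776 = 21.984px

22.0px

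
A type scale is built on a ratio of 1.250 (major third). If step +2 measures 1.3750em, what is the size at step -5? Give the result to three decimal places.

The gap is -5 − (2) = -7 steps, so the factor is 1.250^-7.
1.3750 ÷ 1.250⁷ = 1.3750 ÷ 4.76837 ≈ 0.288

0.288em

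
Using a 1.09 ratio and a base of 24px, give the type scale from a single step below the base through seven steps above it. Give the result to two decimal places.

Step -1: 24.0 ÷ 1.09 = 22.02
Step 0: 24px
Step 1: 24.0 × 1.09 = 26.16
Step 2: 24.0 × 1.09² = 28.51
Step 3: 24.0 × 1.09³ = 31.08
Step 4: 24.0 × 1.09⁴ = 33.88
Step 5: 24.0 × 1.09⁵ = 36.93
Step 6: 24.0 × 1.09⁶ = 40.25
Step 7: 24.0 × 1.09⁷ = 43.87

22.02px, 24.00px, 26.16px, 28.51px, 31.08px, 33.88px, 36.93px, 40.25px, 43.87px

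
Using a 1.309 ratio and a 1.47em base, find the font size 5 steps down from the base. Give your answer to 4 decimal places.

0.3825em

A modular type scale is a geometric sequence: sizeₙ = base × rⁿ.
1.47 ÷ 1.309⁵ = 1.47 ÷ 3.84325 ≈ 0.3825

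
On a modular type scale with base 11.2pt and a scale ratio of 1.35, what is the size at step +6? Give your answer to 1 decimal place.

Every step multiplies by the scale ratio.
11.2 × 1.35⁶ = 11.2 × 6.05345 ≈ 67.80

67.8pt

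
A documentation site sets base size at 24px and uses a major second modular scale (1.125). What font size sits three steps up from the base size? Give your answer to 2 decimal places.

A modular type scale is a geometric sequence: sizeₙ = base × rⁿ.
24.0 × 1.125³ = 24.0 × 1.42383 ≈ 34.17

34.17px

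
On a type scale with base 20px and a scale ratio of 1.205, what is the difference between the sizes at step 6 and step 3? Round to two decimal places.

Step 3: 20.0 × 1.205³ = 34.9938px
Step 6: 20.0 × 1.205⁶ = 61.2283px
Difference: 61.2283 − 34.9938 = 26.2345px

26.23px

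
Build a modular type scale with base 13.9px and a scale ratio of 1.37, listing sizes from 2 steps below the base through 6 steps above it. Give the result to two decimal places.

Step -2: 13.9 ÷ 1.37² = 7.41
Step -1: 13.9 ÷ 1.37 = 10.15
Step 0: 13.9px
Step 1: 13.9 × 1.37 = 19.04
Step 2: 13.9 × 1.37² = 26.09
Step 3: 13.9 × 1.37³ = 35.74
Step 4: 13.9 × 1.37⁴ = 48.97
Step 5: 13.9 × 1.37⁵ = 67.08
Step 6: 13.9 × 1.37⁶ = 91.90

7.41px, 10.15px, 13.90px, 19.04px, 26.09px, 35.74px, 48.97px, 67.08px, 91.90px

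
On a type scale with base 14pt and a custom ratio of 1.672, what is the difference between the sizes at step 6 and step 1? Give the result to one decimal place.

282.5pt

Step 1: 14.0 × 1.672 = 23.408pt
Step 6: 14.0 × 1.672⁶ = 305.876pt
Difference: 305.876 − 23.408 = 282.468pt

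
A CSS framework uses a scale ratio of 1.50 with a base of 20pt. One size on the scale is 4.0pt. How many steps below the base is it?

1.50ⁿ = 20 / 4.0 = 5.0000
n = ln(5.0000) / ln(1.50) = 1.6094 / 0.4055 ≈ 3.97

4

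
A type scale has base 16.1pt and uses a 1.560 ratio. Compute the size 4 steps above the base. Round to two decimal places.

16.1 × 1.560⁴ = 16.1 × 5.92241 ≈ 95.35

95.35pt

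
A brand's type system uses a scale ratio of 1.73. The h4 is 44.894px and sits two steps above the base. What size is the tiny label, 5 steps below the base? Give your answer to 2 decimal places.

44.894 ÷ 1.73⁷ = 44.894 ÷ 46.37914 ≈ 0.968

0.97px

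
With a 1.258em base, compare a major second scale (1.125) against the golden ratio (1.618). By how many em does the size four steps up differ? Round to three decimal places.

Major second: 1.258 × 1.125⁴ = 2.01507em
Golden ratio: 1.258 × 1.618⁴ = 8.62174em
Difference: 8.62174 − 2.01507 = 6.60667em

6.607em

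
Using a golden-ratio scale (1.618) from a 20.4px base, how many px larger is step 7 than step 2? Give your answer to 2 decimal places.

538.81px

Step 2: 20.4 × 1.618² = 53.4056px
Step 7: 20.4 × 1.618⁷ = 592.2155px
Difference: 592.2155 − 53.4056 = 538.8099px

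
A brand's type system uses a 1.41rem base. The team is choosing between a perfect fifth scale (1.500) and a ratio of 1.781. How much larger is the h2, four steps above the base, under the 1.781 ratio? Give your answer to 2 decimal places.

7.05rem

Perfect fifth: 1.41 × 1.500⁴ = 7.1381rem
At 1.781: 1.41 × 1.781⁴ = 14.1865rem
Difference: 14.1865 − 7.1381 = 7.0484rem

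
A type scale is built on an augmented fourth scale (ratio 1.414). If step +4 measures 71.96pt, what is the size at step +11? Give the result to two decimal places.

813.27pt

Moving from step +4 to step +11 is 7 steps up, so multiply by r⁷.
71.96 × 1.414⁷ = 71.96 × 11.30175 ≈ 813.274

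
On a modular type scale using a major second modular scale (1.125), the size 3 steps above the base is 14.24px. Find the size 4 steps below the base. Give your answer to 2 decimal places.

14.24 ÷ 1.125⁷ = 14.24 ÷ 2.28070 ≈ 6.244

6.24px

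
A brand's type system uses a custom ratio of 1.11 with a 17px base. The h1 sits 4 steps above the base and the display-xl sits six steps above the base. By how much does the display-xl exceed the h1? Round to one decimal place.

6.0px

Step 4: 17.0 × 1.11⁴ = 25.807px
Step 6: 17.0 × 1.11⁶ = 31.797px
Difference: 31.797 − 25.807 = 5.990px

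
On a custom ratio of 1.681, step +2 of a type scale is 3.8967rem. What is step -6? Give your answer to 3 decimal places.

3.8967 ÷ 1.681⁸ = 3.8967 ÷ 63.75903 ≈ 0.061

0.061rem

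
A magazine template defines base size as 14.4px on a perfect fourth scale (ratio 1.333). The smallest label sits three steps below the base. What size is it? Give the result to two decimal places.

A modular type scale is a geometric sequence: sizeₙ = base × rⁿ.
14.4 ÷ 1.333³ = 14.4 ÷ 2.36859 ≈ 6.08

6.08px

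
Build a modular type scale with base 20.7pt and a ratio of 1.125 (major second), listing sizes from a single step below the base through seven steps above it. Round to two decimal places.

Step -1: 20.7 ÷ 1.125 = 18.40
Step 0: 20.7pt
Step 1: 20.7 × 1.125 = 23.29
Step 2: 20.7 × 1.125² = 26.20
Step 3: 20.7 × 1.125³ = 29.47
Step 4: 20.7 × 1.125⁴ = 33.16
Step 5: 20.7 × 1.125⁵ = 37.30
Step 6: 20.7 × 1.125⁶ = 41.96
Step 7: 20.7 × 1.125⁷ = 47.21

18.40pt, 20.70pt, 23.29pt, 26.20pt, 29.47pt, 33.16pt, 37.30pt, 41.96pt, 47.21pt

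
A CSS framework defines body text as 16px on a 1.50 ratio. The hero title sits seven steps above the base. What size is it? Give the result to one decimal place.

273.4px

Every step multiplies by the scale ratio.
16.0 × 1.50⁷ = 16.0 × 17.08594 ≈ 273.38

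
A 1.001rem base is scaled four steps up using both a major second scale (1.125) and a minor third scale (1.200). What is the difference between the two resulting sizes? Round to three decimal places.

0.472rem

Major second: 1.001 × 1.125⁴ = 1.60341rem
Minor third: 1.001 × 1.200⁴ = 2.07567rem
Difference: 2.07567 − 1.60341 = 0.47226rem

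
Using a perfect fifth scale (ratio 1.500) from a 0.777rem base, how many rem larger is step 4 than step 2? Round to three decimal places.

Step 2: 0.777 × 1.500² = 1.74825rem
Step 4: 0.777 × 1.500⁴ = 3.93356rem
Difference: 3.93356 − 1.74825 = 2.18531rem

2.185rem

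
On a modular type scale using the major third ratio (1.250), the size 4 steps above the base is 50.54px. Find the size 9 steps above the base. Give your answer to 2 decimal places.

50.54 × 1.250⁵ = 50.54 × 3.05176 ≈ 154.236

154.24px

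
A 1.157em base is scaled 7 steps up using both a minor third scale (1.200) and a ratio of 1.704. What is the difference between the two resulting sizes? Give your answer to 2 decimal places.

Minor third: 1.157 × 1.200⁷ = 4.1457em
At 1.704: 1.157 × 1.704⁷ = 48.2637em
Difference: 48.2637 − 4.1457 = 44.1180em

44.12em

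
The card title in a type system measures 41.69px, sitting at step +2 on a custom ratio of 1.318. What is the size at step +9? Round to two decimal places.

288.03px

Moving from step +2 to step +9 is 7 steps up, so multiply by r⁷.
41.69 × 1.318⁷ = 41.69 × 6.90888 ≈ 288.031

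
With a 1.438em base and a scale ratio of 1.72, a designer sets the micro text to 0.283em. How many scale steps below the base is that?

3

1.72ⁿ = 1.438 / 0.283 = 5.0813
n = ln(5.0813) / ln(1.72) = 1.6256 / 0.5423 ≈ 3.00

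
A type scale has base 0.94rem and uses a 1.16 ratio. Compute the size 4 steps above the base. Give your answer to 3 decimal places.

Each step on a modular scale multiplies by the ratio, so the size n steps from the base is base × ratioⁿ.
0.94 × 1.16⁴ = 0.94 × 1.81064 ≈ 1.702

1.702rem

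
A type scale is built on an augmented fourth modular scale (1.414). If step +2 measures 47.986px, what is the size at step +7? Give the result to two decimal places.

47.986 × 1.414⁵ = 47.986 × 5.65258 ≈ 271.245

271.24px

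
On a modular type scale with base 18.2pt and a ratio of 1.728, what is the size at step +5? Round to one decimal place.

280.4pt

18.2 × 1.728⁵ = 18.2 × 15.40702 ≈ 280.41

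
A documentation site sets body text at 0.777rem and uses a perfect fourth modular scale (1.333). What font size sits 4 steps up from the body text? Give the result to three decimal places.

2.453rem

A modular type scale is a geometric sequence: sizeₙ = base × rⁿ.
0.777 × 1.333⁴ = 0.777 × 3.15733 ≈ 2.453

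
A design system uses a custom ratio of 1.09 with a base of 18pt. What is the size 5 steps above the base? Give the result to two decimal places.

27.70pt

Each step on a modular scale multiplies by the ratio, so the size n steps from the base is base × ratioⁿ.
18.0 × 1.09⁵ = 18.0 × 1.53862 ≈ 27.70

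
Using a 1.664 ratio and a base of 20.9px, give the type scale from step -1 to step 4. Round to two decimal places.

12.56px, 20.90px, 34.78px, 57.87px, 96.30px, 160.24px

Step -1: 20.9 ÷ 1.664 = 12.56
Step 0: 20.9px
Step 1: 20.9 × 1.664 = 34.78
Step 2: 20.9 × 1.664² = 57.87
Step 3: 20.9 × 1.664³ = 96.30
Step 4: 20.9 × 1.664⁴ = 160.24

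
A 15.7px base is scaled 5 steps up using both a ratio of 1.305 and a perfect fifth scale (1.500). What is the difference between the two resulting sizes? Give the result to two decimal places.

At 1.305: 15.7 × 1.305⁵ = 59.4227px
Perfect fifth: 15.7 × 1.500⁵ = 119.2219px
Difference: 119.2219 − 59.4227 = 59.7992px

59.80px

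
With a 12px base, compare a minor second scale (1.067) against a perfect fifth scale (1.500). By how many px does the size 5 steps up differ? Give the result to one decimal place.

74.5px

Minor second: 12.0 × 1.067⁵ = 16.596px
Perfect fifth: 12.0 × 1.500⁵ = 91.125px
Difference: 91.125 − 16.596 = 74.529px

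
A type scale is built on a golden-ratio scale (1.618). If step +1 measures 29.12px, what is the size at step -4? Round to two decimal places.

2.63px

Moving from step +1 to step -4 is 5 steps down, so divide by r⁵.
29.12 ÷ 1.618⁵ = 29.12 ÷ 11.08901 ≈ 2.626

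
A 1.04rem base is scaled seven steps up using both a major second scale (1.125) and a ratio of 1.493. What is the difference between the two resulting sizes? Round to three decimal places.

14.825rem

Major second: 1.04 × 1.125⁷ = 2.37193rem
At 1.493: 1.04 × 1.493⁷ = 17.19697rem
Difference: 17.19697 − 2.37193 = 14.82504rem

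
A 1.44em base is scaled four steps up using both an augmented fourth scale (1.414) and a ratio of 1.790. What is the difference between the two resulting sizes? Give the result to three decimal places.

Augmented fourth: 1.44 × 1.414⁴ = 5.75652em
At 1.790: 1.44 × 1.790⁴ = 14.78341em
Difference: 14.78341 − 5.75652 = 9.02689em

9.027em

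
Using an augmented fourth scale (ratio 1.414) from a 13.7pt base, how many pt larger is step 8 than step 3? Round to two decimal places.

Step 3: 13.7 × 1.414³ = 38.7319pt
Step 8: 13.7 × 1.414⁸ = 218.9353pt
Difference: 218.9353 − 38.7319 = 180.2034pt

180.20pt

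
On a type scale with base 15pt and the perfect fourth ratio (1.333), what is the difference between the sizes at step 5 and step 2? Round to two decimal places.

Step 2: 15.0 × 1.333² = 26.6533pt
Step 5: 15.0 × 1.333⁵ = 63.1309pt
Difference: 63.1309 − 26.6533 = 36.4776pt

36.48pt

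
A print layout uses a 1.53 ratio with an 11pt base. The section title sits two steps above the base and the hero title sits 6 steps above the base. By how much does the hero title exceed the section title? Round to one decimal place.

Step 2: 11.0 × 1.53² = 25.750pt
Step 6: 11.0 × 1.53⁶ = 141.105pt
Difference: 141.105 − 25.750 = 115.355pt

115.4pt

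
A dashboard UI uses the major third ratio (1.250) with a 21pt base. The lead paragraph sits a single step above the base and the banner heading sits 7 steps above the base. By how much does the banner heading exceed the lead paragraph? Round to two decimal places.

73.89pt

Step 1: 21.0 × 1.250 = 26.2500pt
Step 7: 21.0 × 1.250⁷ = 100.1358pt
Difference: 100.1358 − 26.2500 = 73.8858pt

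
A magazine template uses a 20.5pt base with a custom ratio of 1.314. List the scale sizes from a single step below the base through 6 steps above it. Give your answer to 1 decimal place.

Step -1: 20.5 ÷ 1.314 = 15.6
Step 0: 20.5pt
Step 1: 20.5 × 1.314 = 26.9
Step 2: 20.5 × 1.314² = 35.4
Step 3: 20.5 × 1.314³ = 46.5
Step 4: 20.5 × 1.314⁴ = 61.1
Step 5: 20.5 × 1.314⁵ = 80.3
Step 6: 20.5 × 1.314⁶ = 105.5

15.6pt, 20.5pt, 26.9pt, 35.4pt, 46.5pt, 61.1pt, 80.3pt, 105.5pt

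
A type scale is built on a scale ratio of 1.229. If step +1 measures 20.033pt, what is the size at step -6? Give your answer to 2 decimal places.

The gap is -6 − (1) = -7 steps, so the factor is 1.229^-7.
20.033 ÷ 1.229⁷ = 20.033 ÷ 4.23510 ≈ 4.730

4.73pt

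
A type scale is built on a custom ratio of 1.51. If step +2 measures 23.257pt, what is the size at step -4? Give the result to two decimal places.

23.257 ÷ 1.51⁶ = 23.257 ÷ 11.85391 ≈ 1.962

1.96pt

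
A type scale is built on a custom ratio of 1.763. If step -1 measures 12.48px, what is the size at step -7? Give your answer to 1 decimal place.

12.48 ÷ 1.763⁶ = 12.48 ÷ 30.02713 ≈ 0.416

0.4px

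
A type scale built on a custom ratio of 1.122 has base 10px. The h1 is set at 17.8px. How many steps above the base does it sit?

5

1.122ⁿ = 17.8 / 10 = 1.7800
n = ln(1.7800) / ln(1.122) = 0.5766 / 0.1151 ≈ 5.01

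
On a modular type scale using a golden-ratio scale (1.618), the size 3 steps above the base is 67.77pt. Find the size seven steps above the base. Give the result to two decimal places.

The gap is 7 − (3) = 4 steps, so the factor is 1.618^4.
67.77 × 1.618⁴ = 67.77 × 6.85353 ≈ 464.463

464.46pt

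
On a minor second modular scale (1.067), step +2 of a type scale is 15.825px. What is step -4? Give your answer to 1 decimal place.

10.7px

15.825 ÷ 1.067⁶ = 15.825 ÷ 1.47566 ≈ 10.724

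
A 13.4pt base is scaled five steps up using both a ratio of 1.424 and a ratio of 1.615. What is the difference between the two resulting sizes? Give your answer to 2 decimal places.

68.76pt

At 1.424: 13.4 × 1.424⁵ = 78.4612pt
At 1.615: 13.4 × 1.615⁵ = 147.2202pt
Difference: 147.2202 − 78.4612 = 68.7590pt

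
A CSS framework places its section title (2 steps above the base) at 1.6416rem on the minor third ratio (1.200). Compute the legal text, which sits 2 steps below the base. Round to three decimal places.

1.6416 ÷ 1.200⁴ = 1.6416 ÷ 2.07360 ≈ 0.792

0.792rem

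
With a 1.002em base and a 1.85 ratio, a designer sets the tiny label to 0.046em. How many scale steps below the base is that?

5

1.85ⁿ = 1.002 / 0.046 = 21.7826
n = ln(21.7826) / ln(1.85) = 3.0811 / 0.6152 ≈ 5.01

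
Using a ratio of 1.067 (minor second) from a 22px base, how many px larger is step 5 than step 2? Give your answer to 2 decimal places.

5.38px

Step 2: 22.0 × 1.067² = 25.0468px
Step 5: 22.0 × 1.067⁵ = 30.4260px
Difference: 30.4260 − 25.0468 = 5.3792px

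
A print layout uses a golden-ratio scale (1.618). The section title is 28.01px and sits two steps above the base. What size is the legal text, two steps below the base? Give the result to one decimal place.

28.01 ÷ 1.618⁴ = 28.01 ÷ 6.85353 ≈ 4.087

4.1px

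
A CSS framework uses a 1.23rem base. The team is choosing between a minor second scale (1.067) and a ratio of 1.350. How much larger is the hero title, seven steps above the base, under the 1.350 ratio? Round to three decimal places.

8.115rem

Minor second: 1.23 × 1.067⁷ = 1.93667rem
At 1.350: 1.23 × 1.350⁷ = 10.05175rem
Difference: 10.05175 − 1.93667 = 8.11508rem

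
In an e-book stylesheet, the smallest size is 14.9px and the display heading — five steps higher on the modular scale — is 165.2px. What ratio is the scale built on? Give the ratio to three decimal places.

1.618

r⁵ = 165.2 / 14.9, so r = (165.2/14.9)^(1/5).
r = 11.0872^(1/5) ≈ 1.6179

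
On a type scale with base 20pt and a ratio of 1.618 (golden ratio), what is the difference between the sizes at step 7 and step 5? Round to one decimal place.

358.8pt

Step 5: 20.0 × 1.618⁵ = 221.780pt
Step 7: 20.0 × 1.618⁷ = 580.603pt
Difference: 580.603 − 221.780 = 358.823pt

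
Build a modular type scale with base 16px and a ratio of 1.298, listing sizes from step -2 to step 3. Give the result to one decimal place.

9.5px, 12.3px, 16.0px, 20.8px, 27.0px, 35.0px

Step -2: 16.0 ÷ 1.298² = 9.5
Step -1: 16.0 ÷ 1.298 = 12.3
Step 0: 16px
Step 1: 16.0 × 1.298 = 20.8
Step 2: 16.0 × 1.298² = 27.0
Step 3: 16.0 × 1.298³ = 35.0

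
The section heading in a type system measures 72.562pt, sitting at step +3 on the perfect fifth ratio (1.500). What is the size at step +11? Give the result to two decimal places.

The gap is 11 − (3) = 8 steps, so the factor is 1.500^8.
72.562 × 1.500⁸ = 72.562 × 25.62891 ≈ 1859.685

1859.68pt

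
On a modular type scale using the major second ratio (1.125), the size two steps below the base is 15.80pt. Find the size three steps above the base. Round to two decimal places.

28.47pt

The gap is 3 − (-2) = 5 steps, so the factor is 1.125^5.
15.80 × 1.125⁵ = 15.80 × 1.80203 ≈ 28.472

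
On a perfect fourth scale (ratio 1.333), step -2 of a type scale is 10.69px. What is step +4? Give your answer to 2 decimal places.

59.97px

10.69 × 1.333⁶ = 10.69 × 5.61023 ≈ 59.973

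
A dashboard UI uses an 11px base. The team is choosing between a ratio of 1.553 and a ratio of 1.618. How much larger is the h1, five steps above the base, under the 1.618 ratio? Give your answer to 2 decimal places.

22.61px

At 1.553: 11.0 × 1.553⁵ = 99.3688px
At 1.618: 11.0 × 1.618⁵ = 121.9791px
Difference: 121.9791 − 99.3688 = 22.6103px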